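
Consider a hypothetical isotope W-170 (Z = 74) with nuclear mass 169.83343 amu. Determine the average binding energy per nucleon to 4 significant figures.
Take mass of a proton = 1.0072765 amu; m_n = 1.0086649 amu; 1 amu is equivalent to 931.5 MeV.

Total constituent mass: 74 × 1.0072765 + 96 × 1.0086649 = 171.3702914 amu
Mass defect Δm = 171.3702914 − 169.83343 = 1.5368614 amu
Converting to energy: 1.5368614 amu × 931.5 MeV/amu = 1431.59 MeV
BE/A = 1431.59 MeV / 170 = 8.421 MeV/nucleon

8.421 MeV/nucleon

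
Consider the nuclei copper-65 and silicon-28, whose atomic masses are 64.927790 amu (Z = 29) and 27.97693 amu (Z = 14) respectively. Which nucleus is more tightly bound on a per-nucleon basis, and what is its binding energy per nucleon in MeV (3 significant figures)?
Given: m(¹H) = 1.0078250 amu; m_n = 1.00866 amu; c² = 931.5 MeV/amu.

copper-65: Σm = 29(1.0078250) + 36(1.00866) = 65.5386850 amu; Δm = 0.6108950 amu; E_B = 569.05 MeV; E_B/A = 8.7546 MeV
silicon-28: Σm = 14(1.0078250) + 14(1.00866) = 28.2307900 amu; Δm = 0.2538600 amu; E_B = 236.47 MeV; E_B/A = 8.445 MeV
copper-65 has the higher binding energy per nucleon, so it is the more tightly bound nucleus.

copper-65; 8.75 MeV/nucleon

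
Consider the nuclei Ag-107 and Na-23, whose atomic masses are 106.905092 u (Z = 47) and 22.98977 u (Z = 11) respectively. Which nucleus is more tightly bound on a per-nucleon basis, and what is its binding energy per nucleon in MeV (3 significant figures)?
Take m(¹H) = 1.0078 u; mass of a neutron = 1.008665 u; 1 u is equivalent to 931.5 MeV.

Ag-107; 8.54 MeV/nucleon

Ag-107: Σm = 47(1.0078) + 60(1.008665) = 107.886500 u; Δm = 0.981408 u; E_B = 914.18 MeV; E_B/A = 8.544 MeV
Na-23: Σm = 11(1.0078) + 12(1.008665) = 23.189780 u; Δm = 0.200010 u; E_B = 186.31 MeV; E_B/A = 8.100 MeV
Ag-107 has the higher binding energy per nucleon, so it is the more tightly bound nucleus.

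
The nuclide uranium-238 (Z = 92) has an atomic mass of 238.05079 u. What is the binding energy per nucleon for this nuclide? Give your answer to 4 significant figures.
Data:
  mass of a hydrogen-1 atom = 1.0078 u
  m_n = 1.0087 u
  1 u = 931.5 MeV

Z = 92, so N = A − Z = 238 − 92 = 146.
Σm = 92·m(¹H) + 146·m_n = 92.7176 + 147.2702 = 239.9878 u
The mass defect is 239.9878 − 238.05079 = 1.93701 u.
E_B = 1.93701 × 931.5 = 1804.32 MeV
Per nucleon: 1804.32 / 238 = 7.581 MeV

7.581 MeV/nucleon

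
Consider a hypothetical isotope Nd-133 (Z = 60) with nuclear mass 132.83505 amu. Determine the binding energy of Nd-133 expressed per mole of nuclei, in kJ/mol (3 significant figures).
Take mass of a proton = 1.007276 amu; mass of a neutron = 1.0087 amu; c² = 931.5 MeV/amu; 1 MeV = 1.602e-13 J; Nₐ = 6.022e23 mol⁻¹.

Mass of separated nucleons = 60(1.007276) + 73(1.0087) = 60.436560 + 73.6351 = 134.071660 amu
The mass defect is 134.071660 − 132.83505 = 1.236610 amu.
Binding energy = Δm·c² = 1.236610 × 931.5 MeV/amu = 1151.90 MeV
Per nucleus in joules: 1151.90 MeV × 1.602e-13 J/MeV = 1.8453e-10 J
Per mole: 1.8453e-10 J × 6.022e23 mol⁻¹ = 1.1112e+14 J/mol

1.11e+11 kJ/mol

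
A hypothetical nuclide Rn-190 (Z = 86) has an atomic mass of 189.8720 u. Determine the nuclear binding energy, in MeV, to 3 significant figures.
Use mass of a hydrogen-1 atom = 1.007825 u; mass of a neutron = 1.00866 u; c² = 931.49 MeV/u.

The nucleus contains 86 protons and 190 − 86 = 104 neutrons.
Σm = 86·m(¹H) + 104·m_n = 86.672950 + 104.90064 = 191.573590 u
Δm = 191.573590 − 189.8720 = 1.701590 u
Binding energy = Δm·c² = 1.701590 × 931.49 MeV/u = 1585.01 MeV

1590 MeV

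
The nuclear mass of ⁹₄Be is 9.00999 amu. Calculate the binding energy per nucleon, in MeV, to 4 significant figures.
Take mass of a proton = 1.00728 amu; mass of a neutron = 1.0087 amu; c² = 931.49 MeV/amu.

6.482 MeV/nucleon

Σm = 4·m_p + 5·m_n = 4.02912 + 5.0435 = 9.07262 amu
Mass defect Δm = 9.07262 − 9.00999 = 0.06263 amu
Binding energy = Δm·c² = 0.06263 × 931.49 MeV/amu = 58.3392 MeV
Dividing by A = 9 gives 6.482 MeV per nucleon.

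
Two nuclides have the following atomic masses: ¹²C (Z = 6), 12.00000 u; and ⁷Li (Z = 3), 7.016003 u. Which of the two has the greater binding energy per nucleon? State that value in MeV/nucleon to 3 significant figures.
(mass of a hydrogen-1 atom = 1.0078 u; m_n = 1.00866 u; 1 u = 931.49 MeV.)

¹²C; 7.67 MeV/nucleon

¹²C: Σm = 6(1.0078) + 6(1.00866) = 12.09876 u; Δm = 0.09876 u; E_B = 91.994 MeV; E_B/A = 7.666 MeV
⁷Li: Σm = 3(1.0078) + 4(1.00866) = 7.05804 u; Δm = 0.042037 u; E_B = 39.157 MeV; E_B/A = 5.594 MeV
¹²C has the higher binding energy per nucleon, so it is the more tightly bound nucleus.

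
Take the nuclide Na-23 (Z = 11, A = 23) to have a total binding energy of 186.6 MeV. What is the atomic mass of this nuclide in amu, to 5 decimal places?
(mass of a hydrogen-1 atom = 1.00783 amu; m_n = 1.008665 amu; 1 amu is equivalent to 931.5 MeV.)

22.98979 amu

Mass defect = 186.6 MeV / (931.5 MeV/amu) = 0.2003221 amu
Constituent mass = 11(1.00783) + 12(1.008665) = 23.190110 amu
Atomic mass = 23.190110 − 0.2003221 = 22.9897879 amu ≈ 22.98979 amu (to 5 decimal places)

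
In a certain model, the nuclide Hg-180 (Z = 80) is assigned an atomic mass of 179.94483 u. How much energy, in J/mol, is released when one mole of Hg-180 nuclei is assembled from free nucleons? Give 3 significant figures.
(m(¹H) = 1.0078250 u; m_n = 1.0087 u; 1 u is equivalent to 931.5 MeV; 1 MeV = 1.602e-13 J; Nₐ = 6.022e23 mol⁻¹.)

1.39e+14 J/mol

Σm = 80·m(¹H) + 100·m_n = 80.6260000 + 100.8700 = 181.4960000 u
Δm = 181.4960000 − 179.94483 = 1.5511700 u
Converting to energy: 1.5511700 u × 931.5 MeV/u = 1444.91 MeV
Per nucleus in joules: 1444.91 MeV × 1.602e-13 J/MeV = 2.3147e-10 J
Per mole: 2.3147e-10 J × 6.022e23 mol⁻¹ = 1.3939e+14 J/mol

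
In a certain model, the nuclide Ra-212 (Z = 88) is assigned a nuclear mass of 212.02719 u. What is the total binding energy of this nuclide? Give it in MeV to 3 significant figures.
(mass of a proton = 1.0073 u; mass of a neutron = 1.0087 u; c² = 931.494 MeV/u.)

The nucleus contains 88 protons and 212 − 88 = 124 neutrons.
Total constituent mass: 88 × 1.0073 + 124 × 1.0087 = 213.7212 u
The mass defect is 213.7212 − 212.02719 = 1.69401 u.
E_B = 1.69401 × 931.494 = 1577.96 MeV

1580 MeV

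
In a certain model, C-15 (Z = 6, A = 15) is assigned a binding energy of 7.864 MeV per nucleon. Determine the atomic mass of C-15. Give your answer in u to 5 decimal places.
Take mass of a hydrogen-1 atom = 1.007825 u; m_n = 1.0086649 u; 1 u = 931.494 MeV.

Total binding energy = 15 × 7.864 = 117.960 MeV
Mass defect = 117.960 MeV / (931.494 MeV/u) = 0.1266353 u
Constituent mass = 6(1.007825) + 9(1.0086649) = 15.1249341 u
Atomic mass = 15.1249341 − 0.1266353 = 14.9982988 u ≈ 14.99830 u (to 5 decimal places)

14.99830 u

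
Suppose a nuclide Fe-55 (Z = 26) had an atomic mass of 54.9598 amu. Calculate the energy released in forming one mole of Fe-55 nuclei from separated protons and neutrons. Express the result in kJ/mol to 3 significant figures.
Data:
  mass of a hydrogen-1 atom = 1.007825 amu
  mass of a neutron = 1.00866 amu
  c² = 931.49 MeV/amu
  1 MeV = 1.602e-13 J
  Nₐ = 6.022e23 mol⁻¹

With 26 protons and 29 neutrons (A = 55):
Σm = 26·m(¹H) + 29·m_n = 26.203450 + 29.25114 = 55.454590 amu
Mass defect Δm = 55.454590 − 54.9598 = 0.494790 amu
Converting to energy: 0.494790 amu × 931.49 MeV/amu = 460.892 MeV
Per nucleus in joules: 460.892 MeV × 1.602e-13 J/MeV = 7.3835e-11 J
Per mole: 7.3835e-11 J × 6.022e23 mol⁻¹ = 4.4463e+13 J/mol

4.45e+10 kJ/mol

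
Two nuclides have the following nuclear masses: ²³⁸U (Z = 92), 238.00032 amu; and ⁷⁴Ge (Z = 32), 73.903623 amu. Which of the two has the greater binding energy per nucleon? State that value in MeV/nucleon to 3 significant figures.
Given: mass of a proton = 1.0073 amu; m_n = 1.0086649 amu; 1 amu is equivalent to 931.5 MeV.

⁷⁴Ge; 8.73 MeV/nucleon

²³⁸U: Σm = 92(1.0073) + 146(1.0086649) = 239.9366754 amu; Δm = 1.9363554 amu; E_B = 1803.7 MeV; E_B/A = 7.579 MeV
⁷⁴Ge: Σm = 32(1.0073) + 42(1.0086649) = 74.5975258 amu; Δm = 0.6939028 amu; E_B = 646.37 MeV; E_B/A = 8.7347 MeV
⁷⁴Ge has the higher binding energy per nucleon, so it is the more tightly bound nucleus.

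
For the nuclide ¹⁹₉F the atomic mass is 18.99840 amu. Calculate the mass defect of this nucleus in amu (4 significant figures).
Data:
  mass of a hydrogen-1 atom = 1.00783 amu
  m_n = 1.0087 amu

0.1591 amu

Mass of separated nucleons = 9(1.00783) + 10(1.0087) = 9.07047 + 10.0870 = 19.15747 amu
Δm = 19.15747 − 18.99840 = 0.15907 amu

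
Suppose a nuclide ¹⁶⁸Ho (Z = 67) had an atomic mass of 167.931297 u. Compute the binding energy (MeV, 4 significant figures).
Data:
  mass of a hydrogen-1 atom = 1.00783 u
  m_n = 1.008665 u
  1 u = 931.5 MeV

1368 MeV

Z = 67, so N = A − Z = 168 − 67 = 101.
Total constituent mass: 67 × 1.00783 + 101 × 1.008665 = 169.399775 u
Δm = 169.399775 − 167.931297 = 1.468478 u
Binding energy = Δm·c² = 1.468478 × 931.5 MeV/u = 1367.89 MeV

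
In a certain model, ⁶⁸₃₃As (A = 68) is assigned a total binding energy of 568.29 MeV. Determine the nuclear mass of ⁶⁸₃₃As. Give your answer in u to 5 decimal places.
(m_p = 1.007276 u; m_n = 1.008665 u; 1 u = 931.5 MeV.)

Mass defect = 568.29 MeV / (931.5 MeV/u) = 0.6100805 u
Constituent mass = 33(1.007276) + 35(1.008665) = 68.543383 u
Nuclear mass = 68.543383 − 0.6100805 = 67.9333025 u ≈ 67.93330 u (to 5 decimal places)

67.93330 u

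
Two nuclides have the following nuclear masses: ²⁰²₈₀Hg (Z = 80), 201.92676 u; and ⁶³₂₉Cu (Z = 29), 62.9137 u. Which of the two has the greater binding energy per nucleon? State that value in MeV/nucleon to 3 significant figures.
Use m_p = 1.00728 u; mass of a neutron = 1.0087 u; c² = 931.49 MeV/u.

²⁰²₈₀Hg: Σm = 80(1.00728) + 122(1.0087) = 203.64380 u; Δm = 1.71704 u; E_B = 1599.4 MeV; E_B/A = 7.918 MeV
⁶³₂₉Cu: Σm = 29(1.00728) + 34(1.0087) = 63.50692 u; Δm = 0.59322 u; E_B = 552.58 MeV; E_B/A = 8.771 MeV
⁶³₂₉Cu has the higher binding energy per nucleon, so it is the more tightly bound nucleus.

⁶³₂₉Cu; 8.77 MeV/nucleon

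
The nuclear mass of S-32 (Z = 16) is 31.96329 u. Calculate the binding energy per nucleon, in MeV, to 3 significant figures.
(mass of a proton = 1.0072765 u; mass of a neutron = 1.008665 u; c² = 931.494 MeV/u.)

With 16 protons and 16 neutrons (A = 32):
Σm = 16·m_p + 16·m_n = 16.1164240 + 16.138640 = 32.2550640 u
Δm = 32.2550640 − 31.96329 = 0.2917740 u
Converting to energy: 0.2917740 u × 931.494 MeV/u = 271.786 MeV
Dividing by A = 32 gives 8.493 MeV per nucleon.

8.49 MeV/nucleon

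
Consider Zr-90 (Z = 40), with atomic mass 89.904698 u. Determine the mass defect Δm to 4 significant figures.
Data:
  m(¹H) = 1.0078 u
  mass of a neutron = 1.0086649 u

0.8405 u

Z = 40, so N = A − Z = 90 − 40 = 50.
Total constituent mass: 40 × 1.0078 + 50 × 1.0086649 = 90.7452450 u
Δm = 90.7452450 − 89.904698 = 0.8405470 u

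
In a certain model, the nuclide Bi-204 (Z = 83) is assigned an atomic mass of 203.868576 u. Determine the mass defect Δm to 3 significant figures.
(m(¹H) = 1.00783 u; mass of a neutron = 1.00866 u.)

1.83 u

With 83 protons and 121 neutrons (A = 204):
Total constituent mass: 83 × 1.00783 + 121 × 1.00866 = 205.69775 u
Mass defect Δm = 205.69775 − 203.868576 = 1.829174 u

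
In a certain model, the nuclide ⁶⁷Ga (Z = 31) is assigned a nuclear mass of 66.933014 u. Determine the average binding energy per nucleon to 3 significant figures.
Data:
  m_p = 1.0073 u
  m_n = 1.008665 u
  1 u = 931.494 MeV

The nucleus contains 31 protons and 67 − 31 = 36 neutrons.
Mass of separated nucleons = 31(1.0073) + 36(1.008665) = 31.2263 + 36.311940 = 67.538240 u
Mass defect Δm = 67.538240 − 66.933014 = 0.605226 u
Converting to energy: 0.605226 u × 931.494 MeV/u = 563.764 MeV
Dividing by A = 67 gives 8.414 MeV per nucleon.

8.41 MeV/nucleon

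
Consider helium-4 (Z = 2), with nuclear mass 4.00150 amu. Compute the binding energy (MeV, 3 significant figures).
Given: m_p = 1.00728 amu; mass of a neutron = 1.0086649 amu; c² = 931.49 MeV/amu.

Z = 2, so N = A − Z = 4 − 2 = 2.
Total constituent mass: 2 × 1.00728 + 2 × 1.0086649 = 4.0318898 amu
Δm = 4.0318898 − 4.00150 = 0.0303898 amu
Converting to energy: 0.0303898 amu × 931.49 MeV/amu = 28.3078 MeV

28.3 MeV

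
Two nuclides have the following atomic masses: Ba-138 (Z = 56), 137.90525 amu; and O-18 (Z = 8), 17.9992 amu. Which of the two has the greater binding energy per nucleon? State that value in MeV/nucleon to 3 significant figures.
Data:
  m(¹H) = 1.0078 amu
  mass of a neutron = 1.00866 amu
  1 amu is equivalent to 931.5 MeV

Ba-138; 8.38 MeV/nucleon

Ba-138: Σm = 56(1.0078) + 82(1.00866) = 139.14692 amu; Δm = 1.24167 amu; E_B = 1156.6 MeV; E_B/A = 8.381 MeV
O-18: Σm = 8(1.0078) + 10(1.00866) = 18.14900 amu; Δm = 0.14980 amu; E_B = 139.54 MeV; E_B/A = 7.752 MeV
Ba-138 has the higher binding energy per nucleon, so it is the more tightly bound nucleus.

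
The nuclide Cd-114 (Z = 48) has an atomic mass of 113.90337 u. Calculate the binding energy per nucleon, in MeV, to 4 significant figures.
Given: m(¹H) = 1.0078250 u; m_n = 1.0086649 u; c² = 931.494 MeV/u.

8.531 MeV/nucleon

Σm = 48·m(¹H) + 66·m_n = 48.3756000 + 66.5718834 = 114.9474834 u
Mass defect Δm = 114.9474834 − 113.90337 = 1.0441134 u
E_B = 1.0441134 × 931.494 = 972.585 MeV
Dividing by A = 114 gives 8.531 MeV per nucleon.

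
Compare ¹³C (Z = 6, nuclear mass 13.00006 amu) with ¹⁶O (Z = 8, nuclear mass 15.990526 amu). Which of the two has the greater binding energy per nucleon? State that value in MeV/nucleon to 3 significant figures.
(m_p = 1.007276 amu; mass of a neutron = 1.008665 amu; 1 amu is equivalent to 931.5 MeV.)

¹⁶O; 7.98 MeV/nucleon

¹³C: Σm = 6(1.007276) + 7(1.008665) = 13.104311 amu; Δm = 0.104251 amu; E_B = 97.110 MeV; E_B/A = 7.470 MeV
¹⁶O: Σm = 8(1.007276) + 8(1.008665) = 16.127528 amu; Δm = 0.137002 amu; E_B = 127.62 MeV; E_B/A = 7.976 MeV
¹⁶O has the higher binding energy per nucleon, so it is the more tightly bound nucleus.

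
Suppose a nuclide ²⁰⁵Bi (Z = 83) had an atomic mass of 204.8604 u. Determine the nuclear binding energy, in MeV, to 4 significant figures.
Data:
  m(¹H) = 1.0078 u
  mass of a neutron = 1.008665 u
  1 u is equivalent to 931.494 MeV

1718 MeV

The nucleus contains 83 protons and 205 − 83 = 122 neutrons.
Total constituent mass: 83 × 1.0078 + 122 × 1.008665 = 206.704530 u
Δm = 206.704530 − 204.8604 = 1.844130 u
Converting to energy: 1.844130 u × 931.494 MeV/u = 1717.80 MeV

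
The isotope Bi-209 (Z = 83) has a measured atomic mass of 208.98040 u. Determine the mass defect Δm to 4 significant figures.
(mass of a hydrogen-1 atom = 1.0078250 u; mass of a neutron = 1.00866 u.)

1.760 u

With 83 protons and 126 neutrons (A = 209):
Mass of separated nucleons = 83(1.0078250) + 126(1.00866) = 83.6494750 + 127.09116 = 210.7406350 u
The mass defect is 210.7406350 − 208.98040 = 1.7602350 u.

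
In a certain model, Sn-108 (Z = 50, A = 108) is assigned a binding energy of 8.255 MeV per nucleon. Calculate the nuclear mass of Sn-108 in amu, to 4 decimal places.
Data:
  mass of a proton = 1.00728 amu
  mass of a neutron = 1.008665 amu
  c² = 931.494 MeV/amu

Total binding energy = 108 × 8.255 = 891.540 MeV
Mass defect = 891.540 MeV / (931.494 MeV/amu) = 0.957108 amu
Constituent mass = 50(1.00728) + 58(1.008665) = 108.866570 amu
Nuclear mass = 108.866570 − 0.957108 = 107.909462 amu ≈ 107.9095 amu (to 4 decimal places)

107.9095 amu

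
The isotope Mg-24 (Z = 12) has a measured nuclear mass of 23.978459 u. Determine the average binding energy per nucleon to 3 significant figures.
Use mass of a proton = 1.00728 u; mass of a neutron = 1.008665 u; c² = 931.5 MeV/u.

Z = 12, so N = A − Z = 24 − 12 = 12.
Mass of separated nucleons = 12(1.00728) + 12(1.008665) = 12.08736 + 12.103980 = 24.191340 u
The mass defect is 24.191340 − 23.978459 = 0.212881 u.
Converting to energy: 0.212881 u × 931.5 MeV/u = 198.299 MeV
BE/A = 198.299 MeV / 24 = 8.262 MeV/nucleon

8.26 MeV/nucleon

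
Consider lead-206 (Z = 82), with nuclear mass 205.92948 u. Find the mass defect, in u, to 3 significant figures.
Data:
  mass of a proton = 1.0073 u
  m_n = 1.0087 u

Mass of separated nucleons = 82(1.0073) + 124(1.0087) = 82.5986 + 125.0788 = 207.6774 u
Mass defect Δm = 207.6774 − 205.92948 = 1.74792 u

1.75 u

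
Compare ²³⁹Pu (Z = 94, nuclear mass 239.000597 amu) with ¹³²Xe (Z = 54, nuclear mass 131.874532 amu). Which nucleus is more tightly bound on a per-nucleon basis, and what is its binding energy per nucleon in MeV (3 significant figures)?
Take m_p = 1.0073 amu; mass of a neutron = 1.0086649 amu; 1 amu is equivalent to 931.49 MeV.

¹³²Xe; 8.44 MeV/nucleon

²³⁹Pu: Σm = 94(1.0073) + 145(1.0086649) = 240.9426105 amu; Δm = 1.9420135 amu; E_B = 1809.0 MeV; E_B/A = 7.569 MeV
¹³²Xe: Σm = 54(1.0073) + 78(1.0086649) = 133.0700622 amu; Δm = 1.1955302 amu; E_B = 1113.62 MeV; E_B/A = 8.437 MeV
¹³²Xe has the higher binding energy per nucleon, so it is the more tightly bound nucleus.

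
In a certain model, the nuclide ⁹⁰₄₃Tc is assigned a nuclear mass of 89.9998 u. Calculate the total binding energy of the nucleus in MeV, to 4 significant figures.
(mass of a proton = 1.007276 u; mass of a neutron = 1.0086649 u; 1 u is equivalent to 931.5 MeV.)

671.0 MeV

Mass of separated nucleons = 43(1.007276) + 47(1.0086649) = 43.312868 + 47.4072503 = 90.7201183 u
Δm = 90.7201183 − 89.9998 = 0.7203183 u
Converting to energy: 0.7203183 u × 931.5 MeV/u = 670.976 MeV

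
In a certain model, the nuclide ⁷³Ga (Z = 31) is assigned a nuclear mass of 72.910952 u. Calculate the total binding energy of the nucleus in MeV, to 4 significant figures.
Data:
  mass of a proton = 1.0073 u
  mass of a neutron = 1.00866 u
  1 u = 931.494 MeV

632.5 MeV

Z = 31, so N = A − Z = 73 − 31 = 42.
Σm = 31·m_p + 42·m_n = 31.2263 + 42.36372 = 73.59002 u
Δm = 73.59002 − 72.910952 = 0.679068 u
Converting to energy: 0.679068 u × 931.494 MeV/u = 632.548 MeV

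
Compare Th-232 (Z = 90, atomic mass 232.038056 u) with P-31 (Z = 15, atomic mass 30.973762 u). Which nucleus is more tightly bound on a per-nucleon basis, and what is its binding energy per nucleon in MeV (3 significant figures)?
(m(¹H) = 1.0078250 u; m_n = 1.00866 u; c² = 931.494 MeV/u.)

Th-232: Σm = 90(1.0078250) + 142(1.00866) = 233.9339700 u; Δm = 1.8959140 u; E_B = 1766.0 MeV; E_B/A = 7.612 MeV
P-31: Σm = 15(1.0078250) + 16(1.00866) = 31.2559350 u; Δm = 0.2821730 u; E_B = 262.84 MeV; E_B/A = 8.479 MeV
P-31 has the higher binding energy per nucleon, so it is the more tightly bound nucleus.

P-31; 8.48 MeV/nucleon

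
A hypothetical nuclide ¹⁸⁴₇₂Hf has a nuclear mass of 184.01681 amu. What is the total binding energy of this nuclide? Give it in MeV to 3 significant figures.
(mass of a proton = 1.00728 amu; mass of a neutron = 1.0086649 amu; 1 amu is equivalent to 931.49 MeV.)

1380 MeV

With 72 protons and 112 neutrons (A = 184):
Total constituent mass: 72 × 1.00728 + 112 × 1.0086649 = 185.4946288 amu
The mass defect is 185.4946288 − 184.01681 = 1.4778188 amu.
Converting to energy: 1.4778188 amu × 931.49 MeV/amu = 1376.57 MeV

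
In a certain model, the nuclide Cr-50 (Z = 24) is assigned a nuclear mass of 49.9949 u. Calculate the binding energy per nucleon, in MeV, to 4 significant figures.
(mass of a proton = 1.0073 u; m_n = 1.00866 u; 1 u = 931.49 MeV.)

7.554 MeV/nucleon

Σm = 24·m_p + 26·m_n = 24.1752 + 26.22516 = 50.40036 u
The mass defect is 50.40036 − 49.9949 = 0.40546 u.
Converting to energy: 0.40546 u × 931.49 MeV/u = 377.682 MeV
BE/A = 377.682 MeV / 50 = 7.554 MeV/nucleon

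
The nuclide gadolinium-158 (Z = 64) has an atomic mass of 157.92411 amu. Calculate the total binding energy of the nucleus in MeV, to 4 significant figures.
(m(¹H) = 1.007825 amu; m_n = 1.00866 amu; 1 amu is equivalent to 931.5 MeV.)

The nucleus contains 64 protons and 158 − 64 = 94 neutrons.
Mass of separated nucleons = 64(1.007825) + 94(1.00866) = 64.500800 + 94.81404 = 159.314840 amu
Δm = 159.314840 − 157.92411 = 1.390730 amu
Converting to energy: 1.390730 amu × 931.5 MeV/amu = 1295.46 MeV

1295 MeV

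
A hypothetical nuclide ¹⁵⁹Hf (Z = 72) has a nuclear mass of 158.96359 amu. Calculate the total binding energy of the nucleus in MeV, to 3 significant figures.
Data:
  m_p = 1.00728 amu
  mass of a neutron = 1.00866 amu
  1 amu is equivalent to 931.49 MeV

With 72 protons and 87 neutrons (A = 159):
Σm = 72·m_p + 87·m_n = 72.52416 + 87.75342 = 160.27758 amu
The mass defect is 160.27758 − 158.96359 = 1.31399 amu.
E_B = 1.31399 × 931.49 = 1223.97 MeV

1220 MeV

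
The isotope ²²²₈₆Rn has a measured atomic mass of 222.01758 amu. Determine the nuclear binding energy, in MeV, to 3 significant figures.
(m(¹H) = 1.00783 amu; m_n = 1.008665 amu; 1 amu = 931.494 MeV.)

Z = 86, so N = A − Z = 222 − 86 = 136.
Total constituent mass: 86 × 1.00783 + 136 × 1.008665 = 223.851820 amu
Mass defect Δm = 223.851820 − 222.01758 = 1.834240 amu
E_B = 1.834240 × 931.494 = 1708.58 MeV

1710 MeV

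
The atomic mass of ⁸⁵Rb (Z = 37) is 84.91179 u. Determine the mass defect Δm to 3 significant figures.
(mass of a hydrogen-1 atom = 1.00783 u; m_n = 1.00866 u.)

The nucleus contains 37 protons and 85 − 37 = 48 neutrons.
Total constituent mass: 37 × 1.00783 + 48 × 1.00866 = 85.70539 u
The mass defect is 85.70539 − 84.91179 = 0.79360 u.

0.794 u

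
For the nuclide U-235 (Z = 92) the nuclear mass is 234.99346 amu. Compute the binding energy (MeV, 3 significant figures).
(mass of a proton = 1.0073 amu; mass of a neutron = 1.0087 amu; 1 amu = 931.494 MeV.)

1790 MeV

Σm = 92·m_p + 143·m_n = 92.6716 + 144.2441 = 236.9157 amu
Δm = 236.9157 − 234.99346 = 1.92224 amu
Converting to energy: 1.92224 amu × 931.494 MeV/amu = 1790.56 MeV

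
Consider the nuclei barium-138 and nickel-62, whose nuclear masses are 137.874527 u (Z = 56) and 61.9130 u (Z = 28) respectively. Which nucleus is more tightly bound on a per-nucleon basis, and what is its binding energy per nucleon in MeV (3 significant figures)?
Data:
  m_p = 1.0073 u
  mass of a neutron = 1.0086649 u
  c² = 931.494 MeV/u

nickel-62; 8.80 MeV/nucleon

barium-138: Σm = 56(1.0073) + 82(1.0086649) = 139.1193218 u; Δm = 1.2447948 u; E_B = 1159.5 MeV; E_B/A = 8.402 MeV
nickel-62: Σm = 28(1.0073) + 34(1.0086649) = 62.4990066 u; Δm = 0.5860066 u; E_B = 545.86 MeV; E_B/A = 8.804 MeV
nickel-62 has the higher binding energy per nucleon, so it is the more tightly bound nucleus.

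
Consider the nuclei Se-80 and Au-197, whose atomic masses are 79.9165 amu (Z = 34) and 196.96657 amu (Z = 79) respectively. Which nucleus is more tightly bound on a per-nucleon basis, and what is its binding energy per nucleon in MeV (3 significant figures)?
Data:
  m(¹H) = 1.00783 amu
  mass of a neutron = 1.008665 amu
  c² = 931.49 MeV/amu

Se-80: Σm = 34(1.00783) + 46(1.008665) = 80.664810 amu; Δm = 0.748310 amu; E_B = 697.04 MeV; E_B/A = 8.713 MeV
Au-197: Σm = 79(1.00783) + 118(1.008665) = 198.641040 amu; Δm = 1.674470 amu; E_B = 1559.8 MeV; E_B/A = 7.918 MeV
Se-80 has the higher binding energy per nucleon, so it is the more tightly bound nucleus.

Se-80; 8.71 MeV/nucleon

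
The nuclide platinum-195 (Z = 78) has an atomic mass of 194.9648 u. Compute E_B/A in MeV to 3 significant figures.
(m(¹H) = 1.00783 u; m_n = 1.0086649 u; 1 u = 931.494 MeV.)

7.93 MeV/nucleon

With 78 protons and 117 neutrons (A = 195):
Σm = 78·m(¹H) + 117·m_n = 78.61074 + 118.0137933 = 196.6245333 u
Δm = 196.6245333 − 194.9648 = 1.6597333 u
Converting to energy: 1.6597333 u × 931.494 MeV/u = 1546.03 MeV
BE/A = 1546.03 MeV / 195 = 7.928 MeV/nucleon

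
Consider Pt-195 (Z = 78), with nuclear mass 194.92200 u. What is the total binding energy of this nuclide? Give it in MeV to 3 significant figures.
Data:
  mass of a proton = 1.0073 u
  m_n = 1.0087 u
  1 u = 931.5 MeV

1550 MeV

The nucleus contains 78 protons and 195 − 78 = 117 neutrons.
Σm = 78·m_p + 117·m_n = 78.5694 + 118.0179 = 196.5873 u
Mass defect Δm = 196.5873 − 194.92200 = 1.66530 u
Binding energy = Δm·c² = 1.66530 × 931.5 MeV/u = 1551.23 MeV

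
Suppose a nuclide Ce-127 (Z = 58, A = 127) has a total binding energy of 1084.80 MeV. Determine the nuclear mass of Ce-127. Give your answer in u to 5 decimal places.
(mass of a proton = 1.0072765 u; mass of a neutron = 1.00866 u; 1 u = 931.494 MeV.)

Mass defect = 1084.80 MeV / (931.494 MeV/u) = 1.1645808 u
Constituent mass = 58(1.0072765) + 69(1.00866) = 128.0195770 u
Nuclear mass = 128.0195770 − 1.1645808 = 126.8549962 u ≈ 126.85500 u (to 5 decimal places)

126.85500 u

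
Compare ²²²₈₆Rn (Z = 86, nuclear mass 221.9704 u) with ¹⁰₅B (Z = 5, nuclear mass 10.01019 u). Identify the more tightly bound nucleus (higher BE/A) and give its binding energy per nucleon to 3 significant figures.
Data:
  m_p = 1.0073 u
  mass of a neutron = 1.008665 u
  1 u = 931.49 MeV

²²²₈₆Rn: Σm = 86(1.0073) + 136(1.008665) = 223.806240 u; Δm = 1.835840 u; E_B = 1710.1 MeV; E_B/A = 7.703 MeV
¹⁰₅B: Σm = 5(1.0073) + 5(1.008665) = 10.079825 u; Δm = 0.069635 u; E_B = 64.864 MeV; E_B/A = 6.486 MeV
²²²₈₆Rn has the higher binding energy per nucleon, so it is the more tightly bound nucleus.

²²²₈₆Rn; 7.70 MeV/nucleon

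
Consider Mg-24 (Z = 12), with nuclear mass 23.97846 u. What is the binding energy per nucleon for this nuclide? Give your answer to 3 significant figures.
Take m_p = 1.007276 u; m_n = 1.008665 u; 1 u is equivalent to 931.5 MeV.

8.26 MeV/nucleon

The nucleus contains 12 protons and 24 − 12 = 12 neutrons.
Mass of separated nucleons = 12(1.007276) + 12(1.008665) = 12.087312 + 12.103980 = 24.191292 u
The mass defect is 24.191292 − 23.97846 = 0.212832 u.
Converting to energy: 0.212832 u × 931.5 MeV/u = 198.253 MeV
Dividing by A = 24 gives 8.261 MeV per nucleon.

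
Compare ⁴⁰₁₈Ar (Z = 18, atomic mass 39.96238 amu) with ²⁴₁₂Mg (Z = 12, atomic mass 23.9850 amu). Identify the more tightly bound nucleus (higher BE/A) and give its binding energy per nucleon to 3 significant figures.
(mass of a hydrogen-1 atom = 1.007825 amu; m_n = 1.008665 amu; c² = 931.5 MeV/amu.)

⁴⁰₁₈Ar: Σm = 18(1.007825) + 22(1.008665) = 40.331480 amu; Δm = 0.369100 amu; E_B = 343.817 MeV; E_B/A = 8.595 MeV
²⁴₁₂Mg: Σm = 12(1.007825) + 12(1.008665) = 24.197880 amu; Δm = 0.212880 amu; E_B = 198.298 MeV; E_B/A = 8.262 MeV
⁴⁰₁₈Ar has the higher binding energy per nucleon, so it is the more tightly bound nucleus.

⁴⁰₁₈Ar; 8.60 MeV/nucleon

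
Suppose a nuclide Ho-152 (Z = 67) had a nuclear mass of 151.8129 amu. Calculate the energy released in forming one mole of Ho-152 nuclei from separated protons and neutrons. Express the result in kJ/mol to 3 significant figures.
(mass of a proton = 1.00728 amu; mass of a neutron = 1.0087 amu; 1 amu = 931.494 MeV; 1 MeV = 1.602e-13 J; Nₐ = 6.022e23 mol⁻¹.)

The nucleus contains 67 protons and 152 − 67 = 85 neutrons.
Mass of separated nucleons = 67(1.00728) + 85(1.0087) = 67.48776 + 85.7395 = 153.22726 amu
Δm = 153.22726 − 151.8129 = 1.41436 amu
Converting to energy: 1.41436 amu × 931.494 MeV/amu = 1317.47 MeV
Per nucleus in joules: 1317.47 MeV × 1.602e-13 J/MeV = 2.1106e-10 J
Per mole: 2.1106e-10 J × 6.022e23 mol⁻¹ = 1.2710e+14 J/mol

1.27e+11 kJ/mol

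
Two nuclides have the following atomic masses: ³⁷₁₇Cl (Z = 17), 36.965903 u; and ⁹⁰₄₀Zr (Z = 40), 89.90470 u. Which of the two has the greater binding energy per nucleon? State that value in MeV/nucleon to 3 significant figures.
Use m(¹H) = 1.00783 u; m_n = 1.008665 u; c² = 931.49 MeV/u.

⁹⁰₄₀Zr; 8.71 MeV/nucleon

³⁷₁₇Cl: Σm = 17(1.00783) + 20(1.008665) = 37.306410 u; Δm = 0.340507 u; E_B = 317.18 MeV; E_B/A = 8.572 MeV
⁹⁰₄₀Zr: Σm = 40(1.00783) + 50(1.008665) = 90.746450 u; Δm = 0.841750 u; E_B = 784.08 MeV; E_B/A = 8.712 MeV
⁹⁰₄₀Zr has the higher binding energy per nucleon, so it is the more tightly bound nucleus.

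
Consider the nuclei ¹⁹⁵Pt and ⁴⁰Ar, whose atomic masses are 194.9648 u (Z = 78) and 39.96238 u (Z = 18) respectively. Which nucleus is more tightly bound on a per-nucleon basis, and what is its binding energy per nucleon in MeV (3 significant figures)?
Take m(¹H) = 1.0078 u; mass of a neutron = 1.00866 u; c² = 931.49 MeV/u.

⁴⁰Ar; 8.58 MeV/nucleon

¹⁹⁵Pt: Σm = 78(1.0078) + 117(1.00866) = 196.62162 u; Δm = 1.65682 u; E_B = 1543.3 MeV; E_B/A = 7.914 MeV
⁴⁰Ar: Σm = 18(1.0078) + 22(1.00866) = 40.33092 u; Δm = 0.36854 u; E_B = 343.29 MeV; E_B/A = 8.582 MeV
⁴⁰Ar has the higher binding energy per nucleon, so it is the more tightly bound nucleus.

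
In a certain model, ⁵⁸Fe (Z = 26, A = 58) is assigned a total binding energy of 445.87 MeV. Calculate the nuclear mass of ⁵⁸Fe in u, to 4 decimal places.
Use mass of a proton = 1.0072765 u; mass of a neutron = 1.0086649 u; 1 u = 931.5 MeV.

57.9878 u

Mass defect = 445.87 MeV / (931.5 MeV/u) = 0.478658 u
Constituent mass = 26(1.0072765) + 32(1.0086649) = 58.4664658 u
Nuclear mass = 58.4664658 − 0.478658 = 57.9878078 u ≈ 57.9878 u (to 4 decimal places)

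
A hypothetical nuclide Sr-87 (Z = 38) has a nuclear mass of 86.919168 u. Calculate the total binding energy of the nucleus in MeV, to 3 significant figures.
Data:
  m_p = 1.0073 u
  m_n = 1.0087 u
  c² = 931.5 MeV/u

Σm = 38·m_p + 49·m_n = 38.2774 + 49.4263 = 87.7037 u
The mass defect is 87.7037 − 86.919168 = 0.784532 u.
Binding energy = Δm·c² = 0.784532 × 931.5 MeV/u = 730.792 MeV

731 MeV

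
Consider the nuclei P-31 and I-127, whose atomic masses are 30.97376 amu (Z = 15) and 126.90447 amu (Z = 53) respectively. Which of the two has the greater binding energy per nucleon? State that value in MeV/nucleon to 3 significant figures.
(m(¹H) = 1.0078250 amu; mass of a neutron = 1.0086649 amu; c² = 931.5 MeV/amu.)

P-31: Σm = 15(1.0078250) + 16(1.0086649) = 31.2560134 amu; Δm = 0.2822534 amu; E_B = 262.92 MeV; E_B/A = 8.481 MeV
I-127: Σm = 53(1.0078250) + 74(1.0086649) = 128.0559276 amu; Δm = 1.1514576 amu; E_B = 1072.6 MeV; E_B/A = 8.446 MeV
P-31 has the higher binding energy per nucleon, so it is the more tightly bound nucleus.

P-31; 8.48 MeV/nucleon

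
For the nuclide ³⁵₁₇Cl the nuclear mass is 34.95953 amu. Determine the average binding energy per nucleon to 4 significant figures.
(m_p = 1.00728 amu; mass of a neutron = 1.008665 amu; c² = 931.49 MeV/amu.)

Z = 17, so N = A − Z = 35 − 17 = 18.
Total constituent mass: 17 × 1.00728 + 18 × 1.008665 = 35.279730 amu
Mass defect Δm = 35.279730 − 34.95953 = 0.320200 amu
Binding energy = Δm·c² = 0.320200 × 931.49 MeV/amu = 298.263 MeV
Dividing by A = 35 gives 8.522 MeV per nucleon.

8.522 MeV/nucleon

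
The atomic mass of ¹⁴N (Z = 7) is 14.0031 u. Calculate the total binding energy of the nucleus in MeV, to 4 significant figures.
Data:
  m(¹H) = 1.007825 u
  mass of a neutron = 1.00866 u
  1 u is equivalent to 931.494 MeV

104.6 MeV

Σm = 7·m(¹H) + 7·m_n = 7.054775 + 7.06062 = 14.115395 u
Mass defect Δm = 14.115395 − 14.0031 = 0.112295 u
Converting to energy: 0.112295 u × 931.494 MeV/u = 104.602 MeV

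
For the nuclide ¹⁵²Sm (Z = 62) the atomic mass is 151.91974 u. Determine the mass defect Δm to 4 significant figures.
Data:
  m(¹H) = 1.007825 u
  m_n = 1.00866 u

The nucleus contains 62 protons and 152 − 62 = 90 neutrons.
Σm = 62·m(¹H) + 90·m_n = 62.485150 + 90.77940 = 153.264550 u
The mass defect is 153.264550 − 151.91974 = 1.344810 u.

1.345 u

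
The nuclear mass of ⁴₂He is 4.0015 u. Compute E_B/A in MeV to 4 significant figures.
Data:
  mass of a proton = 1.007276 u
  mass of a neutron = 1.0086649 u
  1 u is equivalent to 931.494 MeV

7.075 MeV/nucleon

The nucleus contains 2 protons and 4 − 2 = 2 neutrons.
Mass of separated nucleons = 2(1.007276) + 2(1.0086649) = 2.014552 + 2.0173298 = 4.0318818 u
Mass defect Δm = 4.0318818 − 4.0015 = 0.0303818 u
Binding energy = Δm·c² = 0.0303818 × 931.494 MeV/u = 28.3005 MeV
BE/A = 28.3005 MeV / 4 = 7.075 MeV/nucleon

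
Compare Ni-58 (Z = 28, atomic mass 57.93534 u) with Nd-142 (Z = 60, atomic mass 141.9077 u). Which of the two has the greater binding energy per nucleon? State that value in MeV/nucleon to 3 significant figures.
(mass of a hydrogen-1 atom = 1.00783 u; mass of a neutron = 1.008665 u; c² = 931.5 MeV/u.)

Ni-58; 8.73 MeV/nucleon

Ni-58: Σm = 28(1.00783) + 30(1.008665) = 58.479190 u; Δm = 0.543850 u; E_B = 506.60 MeV; E_B/A = 8.734 MeV
Nd-142: Σm = 60(1.00783) + 82(1.008665) = 143.180330 u; Δm = 1.272630 u; E_B = 1185.45 MeV; E_B/A = 8.348 MeV
Ni-58 has the higher binding energy per nucleon, so it is the more tightly bound nucleus.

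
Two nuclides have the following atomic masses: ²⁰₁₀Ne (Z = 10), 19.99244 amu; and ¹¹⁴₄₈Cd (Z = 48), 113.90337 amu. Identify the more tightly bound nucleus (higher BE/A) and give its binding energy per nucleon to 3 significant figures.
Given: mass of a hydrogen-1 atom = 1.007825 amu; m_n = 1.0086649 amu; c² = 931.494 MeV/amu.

²⁰₁₀Ne: Σm = 10(1.007825) + 10(1.0086649) = 20.1648990 amu; Δm = 0.1724590 amu; E_B = 160.64 MeV; E_B/A = 8.032 MeV
¹¹⁴₄₈Cd: Σm = 48(1.007825) + 66(1.0086649) = 114.9474834 amu; Δm = 1.0441134 amu; E_B = 972.59 MeV; E_B/A = 8.531 MeV
¹¹⁴₄₈Cd has the higher binding energy per nucleon, so it is the more tightly bound nucleus.

¹¹⁴₄₈Cd; 8.53 MeV/nucleon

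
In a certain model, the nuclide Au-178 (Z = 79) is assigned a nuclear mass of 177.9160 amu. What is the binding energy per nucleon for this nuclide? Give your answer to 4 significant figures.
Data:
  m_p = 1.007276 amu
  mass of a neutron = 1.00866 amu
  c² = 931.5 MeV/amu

Z = 79, so N = A − Z = 178 − 79 = 99.
Mass of separated nucleons = 79(1.007276) + 99(1.00866) = 79.574804 + 99.85734 = 179.432144 amu
Δm = 179.432144 − 177.9160 = 1.516144 amu
E_B = 1.516144 × 931.5 = 1412.29 MeV
BE/A = 1412.29 MeV / 178 = 7.934 MeV/nucleon

7.934 MeV/nucleon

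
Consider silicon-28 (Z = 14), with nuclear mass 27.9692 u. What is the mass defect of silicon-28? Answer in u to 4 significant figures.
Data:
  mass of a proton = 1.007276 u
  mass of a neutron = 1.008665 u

0.2540 u

The nucleus contains 14 protons and 28 − 14 = 14 neutrons.
Mass of separated nucleons = 14(1.007276) + 14(1.008665) = 14.101864 + 14.121310 = 28.223174 u
Mass defect Δm = 28.223174 − 27.9692 = 0.253974 u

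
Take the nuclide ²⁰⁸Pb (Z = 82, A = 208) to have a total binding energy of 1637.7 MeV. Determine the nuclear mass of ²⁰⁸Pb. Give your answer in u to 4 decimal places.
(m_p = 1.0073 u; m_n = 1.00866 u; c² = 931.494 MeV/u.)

207.9316 u

Mass defect = 1637.7 MeV / (931.494 MeV/u) = 1.758143 u
Constituent mass = 82(1.0073) + 126(1.00866) = 209.68976 u
Nuclear mass = 209.68976 − 1.758143 = 207.931617 u ≈ 207.9316 u (to 4 decimal places)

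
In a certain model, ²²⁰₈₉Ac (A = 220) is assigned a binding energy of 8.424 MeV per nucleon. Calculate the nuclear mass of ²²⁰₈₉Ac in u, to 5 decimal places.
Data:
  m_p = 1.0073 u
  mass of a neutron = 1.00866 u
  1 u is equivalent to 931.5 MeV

Total binding energy = 220 × 8.424 = 1853.280 MeV
Mass defect = 1853.280 MeV / (931.5 MeV/u) = 1.9895652 u
Constituent mass = 89(1.0073) + 131(1.00866) = 221.78416 u
Nuclear mass = 221.78416 − 1.9895652 = 219.7945948 u ≈ 219.79459 u (to 5 decimal places)

219.79459 u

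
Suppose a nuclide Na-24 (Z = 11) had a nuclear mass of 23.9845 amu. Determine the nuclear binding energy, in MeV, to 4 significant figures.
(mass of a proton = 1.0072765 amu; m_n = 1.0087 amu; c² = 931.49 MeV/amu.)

194.3 MeV

Z = 11, so N = A − Z = 24 − 11 = 13.
Σm = 11·m_p + 13·m_n = 11.0800415 + 13.1131 = 24.1931415 amu
Δm = 24.1931415 − 23.9845 = 0.2086415 amu
Binding energy = Δm·c² = 0.2086415 × 931.49 MeV/amu = 194.347 MeV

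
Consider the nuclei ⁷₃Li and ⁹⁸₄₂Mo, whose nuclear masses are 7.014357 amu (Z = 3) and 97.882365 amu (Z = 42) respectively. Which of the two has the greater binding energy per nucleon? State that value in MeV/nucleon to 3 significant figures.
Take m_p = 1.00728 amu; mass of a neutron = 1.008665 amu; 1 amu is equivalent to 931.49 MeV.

⁹⁸₄₂Mo; 8.64 MeV/nucleon

⁷₃Li: Σm = 3(1.00728) + 4(1.008665) = 7.056500 amu; Δm = 0.042143 amu; E_B = 39.256 MeV; E_B/A = 5.608 MeV
⁹⁸₄₂Mo: Σm = 42(1.00728) + 56(1.008665) = 98.791000 amu; Δm = 0.908635 amu; E_B = 846.38 MeV; E_B/A = 8.637 MeV
⁹⁸₄₂Mo has the higher binding energy per nucleon, so it is the more tightly bound nucleus.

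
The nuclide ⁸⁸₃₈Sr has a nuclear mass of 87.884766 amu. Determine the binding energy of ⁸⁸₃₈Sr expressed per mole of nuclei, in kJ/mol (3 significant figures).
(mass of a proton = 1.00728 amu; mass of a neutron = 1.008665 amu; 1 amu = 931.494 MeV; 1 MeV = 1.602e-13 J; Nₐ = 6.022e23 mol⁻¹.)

7.41e+10 kJ/mol

Z = 38, so N = A − Z = 88 − 38 = 50.
Σm = 38·m_p + 50·m_n = 38.27664 + 50.433250 = 88.709890 amu
The mass defect is 88.709890 − 87.884766 = 0.825124 amu.
Converting to energy: 0.825124 amu × 931.494 MeV/amu = 768.598 MeV
Per nucleus in joules: 768.598 MeV × 1.602e-13 J/MeV = 1.2313e-10 J
Per mole: 1.2313e-10 J × 6.022e23 mol⁻¹ = 7.4149e+13 J/mol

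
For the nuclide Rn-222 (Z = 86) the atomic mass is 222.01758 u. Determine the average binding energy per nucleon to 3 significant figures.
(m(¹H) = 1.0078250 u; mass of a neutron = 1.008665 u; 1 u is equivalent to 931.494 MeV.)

7.69 MeV/nucleon

Z = 86, so N = A − Z = 222 − 86 = 136.
Total constituent mass: 86 × 1.0078250 + 136 × 1.008665 = 223.8513900 u
The mass defect is 223.8513900 − 222.01758 = 1.8338100 u.
Converting to energy: 1.8338100 u × 931.494 MeV/u = 1708.18 MeV
Per nucleon: 1708.18 / 222 = 7.6945 MeV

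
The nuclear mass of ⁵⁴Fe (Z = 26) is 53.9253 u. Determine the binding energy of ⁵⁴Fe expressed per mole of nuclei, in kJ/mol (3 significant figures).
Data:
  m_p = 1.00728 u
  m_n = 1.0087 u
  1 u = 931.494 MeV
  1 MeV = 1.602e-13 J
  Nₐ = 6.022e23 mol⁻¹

4.56e+10 kJ/mol

Total constituent mass: 26 × 1.00728 + 28 × 1.0087 = 54.43288 u
The mass defect is 54.43288 − 53.9253 = 0.50758 u.
Binding energy = Δm·c² = 0.50758 × 931.494 MeV/u = 472.808 MeV
Per nucleus in joules: 472.808 MeV × 1.602e-13 J/MeV = 7.5744e-11 J
Per mole: 7.5744e-11 J × 6.022e23 mol⁻¹ = 4.5613e+13 J/mol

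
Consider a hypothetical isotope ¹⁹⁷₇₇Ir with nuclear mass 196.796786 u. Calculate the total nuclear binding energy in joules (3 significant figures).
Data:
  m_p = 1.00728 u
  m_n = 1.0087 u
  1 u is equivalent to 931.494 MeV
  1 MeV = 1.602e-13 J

2.70e-10 J

With 77 protons and 120 neutrons (A = 197):
Total constituent mass: 77 × 1.00728 + 120 × 1.0087 = 198.60456 u
Mass defect Δm = 198.60456 − 196.796786 = 1.807774 u
E_B = 1.807774 × 931.494 = 1683.93 MeV
In joules: 1683.93 MeV × 1.602e-13 J/MeV = 2.6977e-10 J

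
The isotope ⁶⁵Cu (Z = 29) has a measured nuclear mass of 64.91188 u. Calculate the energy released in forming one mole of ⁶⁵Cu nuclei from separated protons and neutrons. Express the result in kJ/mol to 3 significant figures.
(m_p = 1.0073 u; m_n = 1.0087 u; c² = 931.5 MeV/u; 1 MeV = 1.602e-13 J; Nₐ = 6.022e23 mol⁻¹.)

Mass of separated nucleons = 29(1.0073) + 36(1.0087) = 29.2117 + 36.3132 = 65.5249 u
The mass defect is 65.5249 − 64.91188 = 0.61302 u.
E_B = 0.61302 × 931.5 = 571.028 MeV
Per nucleus in joules: 571.028 MeV × 1.602e-13 J/MeV = 9.1479e-11 J
Per mole: 9.1479e-11 J × 6.022e23 mol⁻¹ = 5.5089e+13 J/mol

5.51e+10 kJ/mol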